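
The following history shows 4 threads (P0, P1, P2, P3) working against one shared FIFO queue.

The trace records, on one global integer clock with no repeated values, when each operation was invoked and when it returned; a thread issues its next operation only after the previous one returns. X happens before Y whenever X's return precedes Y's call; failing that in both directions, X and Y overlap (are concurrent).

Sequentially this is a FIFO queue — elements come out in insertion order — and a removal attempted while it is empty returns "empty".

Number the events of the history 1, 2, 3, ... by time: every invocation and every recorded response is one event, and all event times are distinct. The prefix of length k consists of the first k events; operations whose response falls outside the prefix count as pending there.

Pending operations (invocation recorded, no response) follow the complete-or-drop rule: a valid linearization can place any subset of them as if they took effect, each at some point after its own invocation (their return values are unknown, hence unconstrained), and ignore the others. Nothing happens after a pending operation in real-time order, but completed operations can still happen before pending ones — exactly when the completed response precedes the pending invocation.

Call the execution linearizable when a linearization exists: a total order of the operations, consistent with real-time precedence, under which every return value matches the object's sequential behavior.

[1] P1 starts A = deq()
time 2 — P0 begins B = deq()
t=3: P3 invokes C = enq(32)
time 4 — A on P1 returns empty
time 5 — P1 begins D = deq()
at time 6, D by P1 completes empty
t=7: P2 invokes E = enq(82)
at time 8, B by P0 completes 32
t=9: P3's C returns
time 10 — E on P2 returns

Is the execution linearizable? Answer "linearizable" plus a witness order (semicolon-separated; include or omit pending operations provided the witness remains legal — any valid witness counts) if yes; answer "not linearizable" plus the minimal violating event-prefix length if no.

after step 1 (A deq() → empty): queue <>
after step 2 (C enq(32)): queue <32>
after step 3 (B deq() → 32): queue <>
after step 4 (D deq() → empty): queue <>
after step 5 (E enq(82)): queue <82>

linearizable — witness: A; C; B; D; E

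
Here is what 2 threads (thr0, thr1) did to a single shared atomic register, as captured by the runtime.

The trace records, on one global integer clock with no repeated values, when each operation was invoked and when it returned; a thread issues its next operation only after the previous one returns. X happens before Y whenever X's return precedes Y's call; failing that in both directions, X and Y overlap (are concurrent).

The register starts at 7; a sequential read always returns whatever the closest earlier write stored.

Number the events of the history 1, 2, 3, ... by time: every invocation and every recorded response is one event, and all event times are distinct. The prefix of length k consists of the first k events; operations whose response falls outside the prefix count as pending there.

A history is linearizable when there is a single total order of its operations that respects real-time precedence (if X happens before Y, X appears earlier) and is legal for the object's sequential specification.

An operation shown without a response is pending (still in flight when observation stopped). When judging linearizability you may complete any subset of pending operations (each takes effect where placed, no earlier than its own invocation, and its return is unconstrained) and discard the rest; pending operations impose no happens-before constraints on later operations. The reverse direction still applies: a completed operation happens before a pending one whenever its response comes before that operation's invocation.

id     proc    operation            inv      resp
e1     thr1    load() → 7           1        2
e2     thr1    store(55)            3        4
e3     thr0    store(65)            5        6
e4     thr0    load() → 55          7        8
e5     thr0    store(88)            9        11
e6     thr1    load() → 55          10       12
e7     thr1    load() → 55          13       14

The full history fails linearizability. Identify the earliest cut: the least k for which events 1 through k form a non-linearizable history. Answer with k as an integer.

8

a valid linearization of events 1..7 exists, for instance e1, e2, e3:
after step 1 (e1 load() → 7): value 7
after step 2 (e2 store(55)): value 55
after step 3 (e3 store(65)): value 65
include event 8 — e4 responding at 8 — and every candidate order breaks
sample order e1, e2, e3, e4 stalls at step 4 — e4 load() → 55 has no legal effect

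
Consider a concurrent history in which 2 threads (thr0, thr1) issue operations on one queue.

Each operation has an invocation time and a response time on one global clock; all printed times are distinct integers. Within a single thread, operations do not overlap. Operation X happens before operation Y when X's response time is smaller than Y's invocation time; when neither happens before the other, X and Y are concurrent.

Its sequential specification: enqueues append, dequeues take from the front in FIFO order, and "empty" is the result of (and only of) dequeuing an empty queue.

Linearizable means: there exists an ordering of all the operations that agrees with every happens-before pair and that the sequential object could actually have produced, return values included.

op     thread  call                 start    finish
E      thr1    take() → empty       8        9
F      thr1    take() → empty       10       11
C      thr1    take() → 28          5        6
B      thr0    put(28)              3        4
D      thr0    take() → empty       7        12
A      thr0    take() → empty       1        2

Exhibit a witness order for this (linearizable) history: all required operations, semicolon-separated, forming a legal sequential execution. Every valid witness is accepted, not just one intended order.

A; B; C; D; E; F

after step 1 (A take() → empty): queue <>
after step 2 (B put(28)): queue <28>
after step 3 (C take() → 28): queue <>
after step 4 (D take() → empty): queue <>
after step 5 (E take() → empty): queue <>
after step 6 (F take() → empty): queue <>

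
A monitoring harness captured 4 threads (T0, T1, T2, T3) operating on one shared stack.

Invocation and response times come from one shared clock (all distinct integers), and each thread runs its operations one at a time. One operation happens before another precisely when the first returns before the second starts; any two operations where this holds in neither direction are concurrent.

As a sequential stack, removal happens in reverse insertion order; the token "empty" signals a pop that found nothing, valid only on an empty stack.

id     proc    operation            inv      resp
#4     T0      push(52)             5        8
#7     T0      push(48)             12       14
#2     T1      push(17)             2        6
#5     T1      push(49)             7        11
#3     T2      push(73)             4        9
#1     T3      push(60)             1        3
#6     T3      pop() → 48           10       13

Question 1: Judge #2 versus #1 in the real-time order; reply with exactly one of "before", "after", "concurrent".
Answer: concurrent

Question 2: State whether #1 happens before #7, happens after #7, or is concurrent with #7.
Answer: before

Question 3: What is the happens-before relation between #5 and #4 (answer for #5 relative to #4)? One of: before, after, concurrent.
Answer: concurrent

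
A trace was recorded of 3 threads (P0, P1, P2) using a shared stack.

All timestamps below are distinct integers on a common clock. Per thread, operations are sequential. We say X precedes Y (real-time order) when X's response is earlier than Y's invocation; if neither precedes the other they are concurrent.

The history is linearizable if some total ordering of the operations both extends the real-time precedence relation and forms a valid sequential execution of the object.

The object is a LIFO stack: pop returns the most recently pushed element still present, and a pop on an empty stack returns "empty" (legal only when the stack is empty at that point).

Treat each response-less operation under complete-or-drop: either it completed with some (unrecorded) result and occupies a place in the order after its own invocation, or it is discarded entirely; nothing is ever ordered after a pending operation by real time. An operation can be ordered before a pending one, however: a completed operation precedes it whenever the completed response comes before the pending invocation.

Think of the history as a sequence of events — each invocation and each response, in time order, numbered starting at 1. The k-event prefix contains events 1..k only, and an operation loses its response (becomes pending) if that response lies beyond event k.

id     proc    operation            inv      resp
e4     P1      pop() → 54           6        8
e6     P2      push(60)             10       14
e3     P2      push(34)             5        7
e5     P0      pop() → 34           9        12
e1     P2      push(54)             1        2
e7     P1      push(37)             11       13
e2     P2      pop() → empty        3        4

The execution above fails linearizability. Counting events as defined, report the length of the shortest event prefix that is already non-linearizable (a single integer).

a valid linearization of events 1..3 exists, for instance e1:
1. e1 push(54), leaving stack <54>
with event 4 included (e2 responding at time 4), all real-time-consistent orders fail
e.g. e1, e2: illegal at step 2, since e2 pop() → empty cannot apply there

4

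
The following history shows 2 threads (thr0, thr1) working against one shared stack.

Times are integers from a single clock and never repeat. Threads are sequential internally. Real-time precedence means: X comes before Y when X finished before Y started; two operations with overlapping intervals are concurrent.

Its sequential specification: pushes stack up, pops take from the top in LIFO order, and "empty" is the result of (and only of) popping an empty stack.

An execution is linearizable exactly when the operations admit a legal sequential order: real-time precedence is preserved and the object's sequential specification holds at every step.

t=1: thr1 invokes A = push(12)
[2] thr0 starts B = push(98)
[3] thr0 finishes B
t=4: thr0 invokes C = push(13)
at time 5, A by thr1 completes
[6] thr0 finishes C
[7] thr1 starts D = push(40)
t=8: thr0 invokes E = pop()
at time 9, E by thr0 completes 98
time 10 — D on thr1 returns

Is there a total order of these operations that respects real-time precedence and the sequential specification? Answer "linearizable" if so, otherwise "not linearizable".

prefix check: 1..8 passes, 1..9 fails once E's time-9 response joins
3 orders of the 4 completed stack ops respect real time; none is legal
including or dropping the 1 pending operation (D) in any combination fails
one such order, A, B, C, E (pending dropped), breaks at step 4 where E pop() → 98 is illegal
one such order, B, A, C, E (pending dropped), breaks at step 4 where E pop() → 98 is illegal

not linearizable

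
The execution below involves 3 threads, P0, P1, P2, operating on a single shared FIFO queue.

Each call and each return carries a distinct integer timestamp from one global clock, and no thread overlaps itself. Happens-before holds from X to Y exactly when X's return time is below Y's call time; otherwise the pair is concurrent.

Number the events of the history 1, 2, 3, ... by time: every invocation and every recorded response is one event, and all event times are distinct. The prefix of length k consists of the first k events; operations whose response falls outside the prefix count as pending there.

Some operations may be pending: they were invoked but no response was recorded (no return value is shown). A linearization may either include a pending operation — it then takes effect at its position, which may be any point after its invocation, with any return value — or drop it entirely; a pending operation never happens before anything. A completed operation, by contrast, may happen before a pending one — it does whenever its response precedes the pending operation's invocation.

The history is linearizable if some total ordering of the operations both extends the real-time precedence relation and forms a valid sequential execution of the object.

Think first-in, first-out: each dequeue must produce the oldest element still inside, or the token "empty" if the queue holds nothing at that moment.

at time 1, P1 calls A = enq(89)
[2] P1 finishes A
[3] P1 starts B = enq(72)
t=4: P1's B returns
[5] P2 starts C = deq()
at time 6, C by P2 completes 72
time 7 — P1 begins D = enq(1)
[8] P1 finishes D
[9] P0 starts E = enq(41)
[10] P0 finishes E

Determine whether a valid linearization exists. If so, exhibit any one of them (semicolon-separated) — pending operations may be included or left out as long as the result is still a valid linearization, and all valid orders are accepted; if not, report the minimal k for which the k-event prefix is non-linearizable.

events 1..5 are fine; event 6 — the response of C at time 6 — makes the prefix non-linearizable
the completed operations (3 total) allow one real-time order; the FIFO queue replay rejects it
e.g. A, B, C: illegal at step 3, since C deq() → 72 cannot apply there

not linearizable — minimal violating prefix: 6 events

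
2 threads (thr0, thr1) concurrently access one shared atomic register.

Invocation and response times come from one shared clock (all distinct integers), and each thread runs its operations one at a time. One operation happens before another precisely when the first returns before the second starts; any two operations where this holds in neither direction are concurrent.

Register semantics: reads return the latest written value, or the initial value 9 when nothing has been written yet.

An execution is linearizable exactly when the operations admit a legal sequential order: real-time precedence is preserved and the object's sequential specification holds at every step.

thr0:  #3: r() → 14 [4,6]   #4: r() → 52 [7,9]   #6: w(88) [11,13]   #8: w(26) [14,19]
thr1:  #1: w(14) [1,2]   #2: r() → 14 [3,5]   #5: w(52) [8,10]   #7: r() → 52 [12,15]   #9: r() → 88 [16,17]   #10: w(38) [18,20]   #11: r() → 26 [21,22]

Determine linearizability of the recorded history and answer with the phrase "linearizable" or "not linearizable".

linearizable

a witness: #1, #2, #3, #5, #4, #7, #6, #9, #10, #8, #11
step 1: #1 w(14) — value 14
step 2: #2 r() → 14 — value 14
step 3: #3 r() → 14 — value 14
step 4: #5 w(52) — value 52
step 5: #4 r() → 52 — value 52
step 6: #7 r() → 52 — value 52
step 7: #6 w(88) — value 88
step 8: #9 r() → 88 — value 88
step 9: #10 w(38) — value 38
step 10: #8 w(26) — value 26
step 11: #11 r() → 26 — value 26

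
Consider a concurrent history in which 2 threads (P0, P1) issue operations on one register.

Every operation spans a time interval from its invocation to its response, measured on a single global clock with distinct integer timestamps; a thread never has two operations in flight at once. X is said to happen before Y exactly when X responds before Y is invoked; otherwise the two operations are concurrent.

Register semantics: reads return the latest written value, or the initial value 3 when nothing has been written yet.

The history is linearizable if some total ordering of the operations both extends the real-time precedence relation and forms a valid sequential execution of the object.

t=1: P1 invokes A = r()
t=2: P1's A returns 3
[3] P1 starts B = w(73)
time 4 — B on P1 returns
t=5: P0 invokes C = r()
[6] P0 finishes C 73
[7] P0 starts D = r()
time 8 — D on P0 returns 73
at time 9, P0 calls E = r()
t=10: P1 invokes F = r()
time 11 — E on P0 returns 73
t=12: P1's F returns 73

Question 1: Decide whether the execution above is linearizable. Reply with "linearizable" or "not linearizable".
a witness: A, B, C, D, E, F
1. A r() → 3, leaving value 3
2. B w(73), leaving value 73
3. C r() → 73, leaving value 73
4. D r() → 73, leaving value 73
5. E r() → 73, leaving value 73
6. F r() → 73, leaving value 73

linearizable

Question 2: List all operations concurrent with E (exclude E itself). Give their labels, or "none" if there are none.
overlap test against E [9,11]: concurrent iff the interval meets 9..11
A [1,2]: before
B [3,4]: before
C [5,6]: before
D [7,8]: before
F [10,12]: concurrent

F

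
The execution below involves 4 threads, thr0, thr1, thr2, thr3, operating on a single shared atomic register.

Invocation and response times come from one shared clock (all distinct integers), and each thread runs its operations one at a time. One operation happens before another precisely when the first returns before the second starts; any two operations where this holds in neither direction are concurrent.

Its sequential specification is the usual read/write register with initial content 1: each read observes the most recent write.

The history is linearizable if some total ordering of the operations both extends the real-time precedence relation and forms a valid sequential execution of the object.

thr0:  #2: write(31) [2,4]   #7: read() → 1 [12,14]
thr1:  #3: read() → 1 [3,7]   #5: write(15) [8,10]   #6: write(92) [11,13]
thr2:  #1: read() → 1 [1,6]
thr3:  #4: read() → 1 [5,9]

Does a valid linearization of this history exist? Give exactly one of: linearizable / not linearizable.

cut after 8 events: linearizable; cut after 9 events (#4 responds, time 9): not linearizable
12 orders of the 4 completed atomic register ops respect real time; none is legal
completion choices over the 1 pending operation (#5) were checked; none helps
one such order, #1, #2, #3, #4 (pending dropped), breaks at step 3 where #3 read() → 1 is illegal
one such order, #1, #2, #4, #3 (pending dropped), breaks at step 3 where #4 read() → 1 is illegal

not linearizable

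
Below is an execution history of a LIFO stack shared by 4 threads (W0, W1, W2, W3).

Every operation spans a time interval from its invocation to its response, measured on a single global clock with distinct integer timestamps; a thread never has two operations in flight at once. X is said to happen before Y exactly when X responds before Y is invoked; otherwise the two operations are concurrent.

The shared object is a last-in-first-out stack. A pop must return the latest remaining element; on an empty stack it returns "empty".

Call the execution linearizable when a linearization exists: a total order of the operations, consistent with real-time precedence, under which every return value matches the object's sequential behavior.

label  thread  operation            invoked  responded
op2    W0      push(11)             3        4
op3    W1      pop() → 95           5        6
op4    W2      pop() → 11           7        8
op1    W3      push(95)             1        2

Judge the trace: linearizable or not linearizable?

through event 5 a valid linearization exists; event 6 (op3 responding at time 6) ends that
exhaustive check: the 3 completed LIFO stack ops admit one real-time order; illegal
for example op1, op2, op3 fails at step 3: op3 pop() → 95 is not legal there

not linearizable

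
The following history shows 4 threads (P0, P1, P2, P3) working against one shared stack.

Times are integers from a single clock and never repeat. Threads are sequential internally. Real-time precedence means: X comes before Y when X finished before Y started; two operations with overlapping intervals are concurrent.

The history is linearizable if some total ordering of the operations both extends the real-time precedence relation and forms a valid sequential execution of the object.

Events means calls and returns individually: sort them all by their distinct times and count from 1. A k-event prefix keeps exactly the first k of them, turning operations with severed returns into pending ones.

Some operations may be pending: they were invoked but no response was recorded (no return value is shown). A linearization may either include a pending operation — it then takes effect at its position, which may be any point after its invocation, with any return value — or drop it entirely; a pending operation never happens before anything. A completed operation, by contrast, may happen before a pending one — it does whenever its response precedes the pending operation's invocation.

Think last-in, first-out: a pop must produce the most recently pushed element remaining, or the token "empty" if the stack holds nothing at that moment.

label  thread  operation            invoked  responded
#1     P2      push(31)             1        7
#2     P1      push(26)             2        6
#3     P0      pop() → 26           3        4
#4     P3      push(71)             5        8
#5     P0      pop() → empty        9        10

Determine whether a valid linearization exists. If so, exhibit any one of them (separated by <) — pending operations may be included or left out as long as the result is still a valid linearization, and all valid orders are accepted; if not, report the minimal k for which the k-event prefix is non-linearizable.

the violation lands at event 10, #5's response at time 10: events 1..9 linearize, events 1..10 do not
every one of the 12 real-time-consistent orders over 5 completed stack ops fails the sequential spec
for example #1, #2, #3, #4, #5 fails at step 5: #5 pop() → empty is not legal there
for example #1, #3, #2, #4, #5 fails at step 2: #3 pop() → 26 is not legal there

not linearizable — minimal violating prefix: 10 events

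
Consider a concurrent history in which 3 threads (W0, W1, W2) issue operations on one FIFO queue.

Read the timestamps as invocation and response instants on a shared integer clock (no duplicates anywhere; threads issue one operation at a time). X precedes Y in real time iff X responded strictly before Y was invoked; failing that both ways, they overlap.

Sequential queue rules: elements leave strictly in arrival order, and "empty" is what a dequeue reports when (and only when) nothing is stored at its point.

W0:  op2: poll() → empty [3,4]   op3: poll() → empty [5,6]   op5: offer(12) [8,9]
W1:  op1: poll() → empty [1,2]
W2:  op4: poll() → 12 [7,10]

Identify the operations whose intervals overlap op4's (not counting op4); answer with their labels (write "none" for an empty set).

op5

concurrent with op4 ([7,10]): every op whose interval crosses 7..10
op1 [1,2]: before
op2 [3,4]: before
op3 [5,6]: before
op5 [8,9]: concurrent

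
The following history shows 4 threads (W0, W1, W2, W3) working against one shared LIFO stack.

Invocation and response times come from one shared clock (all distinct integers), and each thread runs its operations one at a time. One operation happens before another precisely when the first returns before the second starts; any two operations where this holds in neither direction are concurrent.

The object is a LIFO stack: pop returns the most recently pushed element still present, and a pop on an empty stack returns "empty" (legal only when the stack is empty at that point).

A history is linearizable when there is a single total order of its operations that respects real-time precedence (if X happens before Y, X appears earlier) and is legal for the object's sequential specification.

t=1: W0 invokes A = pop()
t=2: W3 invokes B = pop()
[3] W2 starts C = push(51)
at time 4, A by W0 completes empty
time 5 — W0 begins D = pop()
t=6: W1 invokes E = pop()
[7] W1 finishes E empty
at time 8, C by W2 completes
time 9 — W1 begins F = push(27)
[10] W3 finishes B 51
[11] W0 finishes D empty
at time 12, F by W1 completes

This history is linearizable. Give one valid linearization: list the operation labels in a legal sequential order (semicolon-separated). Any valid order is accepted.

A; C; B; D; E; F

1. A pop() → empty, leaving stack <>
2. C push(51), leaving stack <51>
3. B pop() → 51, leaving stack <>
4. D pop() → empty, leaving stack <>
5. E pop() → empty, leaving stack <>
6. F push(27), leaving stack <27>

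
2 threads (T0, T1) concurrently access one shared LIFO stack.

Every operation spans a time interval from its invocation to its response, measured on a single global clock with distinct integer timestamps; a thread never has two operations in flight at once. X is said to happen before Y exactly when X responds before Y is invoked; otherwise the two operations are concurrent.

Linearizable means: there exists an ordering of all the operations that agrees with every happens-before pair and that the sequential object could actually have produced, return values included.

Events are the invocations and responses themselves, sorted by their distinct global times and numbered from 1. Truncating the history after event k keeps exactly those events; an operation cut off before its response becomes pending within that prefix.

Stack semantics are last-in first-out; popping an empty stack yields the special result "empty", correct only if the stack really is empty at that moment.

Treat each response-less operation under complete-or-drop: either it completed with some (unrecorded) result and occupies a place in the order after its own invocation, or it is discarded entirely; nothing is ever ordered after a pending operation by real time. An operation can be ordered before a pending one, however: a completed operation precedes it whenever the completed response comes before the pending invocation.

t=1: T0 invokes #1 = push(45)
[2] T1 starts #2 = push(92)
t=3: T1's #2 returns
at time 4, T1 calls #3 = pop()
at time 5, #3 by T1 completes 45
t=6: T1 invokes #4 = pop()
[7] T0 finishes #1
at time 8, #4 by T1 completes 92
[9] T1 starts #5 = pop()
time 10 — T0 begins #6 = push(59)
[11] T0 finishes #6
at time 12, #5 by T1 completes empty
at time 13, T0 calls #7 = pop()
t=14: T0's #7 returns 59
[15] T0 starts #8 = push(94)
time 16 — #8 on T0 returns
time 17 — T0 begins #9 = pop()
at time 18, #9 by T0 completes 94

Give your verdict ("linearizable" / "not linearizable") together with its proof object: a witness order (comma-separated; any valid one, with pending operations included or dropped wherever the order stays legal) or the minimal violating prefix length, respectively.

linearizable — witness: #2, #1, #3, #4, #5, #6, #7, #8, #9

step 1: #2 push(92) — stack <92>
step 2: #1 push(45) — stack <92,45>
step 3: #3 pop() → 45 — stack <92>
step 4: #4 pop() → 92 — stack <>
step 5: #5 pop() → empty — stack <>
step 6: #6 push(59) — stack <59>
step 7: #7 pop() → 59 — stack <>
step 8: #8 push(94) — stack <94>
step 9: #9 pop() → 94 — stack <>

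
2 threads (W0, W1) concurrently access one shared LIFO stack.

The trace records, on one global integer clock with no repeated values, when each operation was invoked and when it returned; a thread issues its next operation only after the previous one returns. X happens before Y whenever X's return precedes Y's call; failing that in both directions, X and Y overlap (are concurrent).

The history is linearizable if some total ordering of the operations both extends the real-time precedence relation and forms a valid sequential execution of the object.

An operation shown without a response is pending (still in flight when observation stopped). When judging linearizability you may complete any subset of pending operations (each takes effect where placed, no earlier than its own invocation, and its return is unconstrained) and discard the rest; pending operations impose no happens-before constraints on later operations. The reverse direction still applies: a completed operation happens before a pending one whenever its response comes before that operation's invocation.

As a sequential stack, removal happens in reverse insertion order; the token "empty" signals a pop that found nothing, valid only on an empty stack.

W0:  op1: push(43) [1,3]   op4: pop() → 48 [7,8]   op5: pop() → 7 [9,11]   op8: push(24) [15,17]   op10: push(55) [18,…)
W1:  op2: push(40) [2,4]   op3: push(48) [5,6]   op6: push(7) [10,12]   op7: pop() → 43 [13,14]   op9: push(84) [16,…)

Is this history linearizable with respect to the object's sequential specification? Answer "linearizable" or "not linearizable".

one valid linearization: op2, op1, op3, op4, op6, op5, op7, op8
after step 1 (op2 push(40)): stack <40>
after step 2 (op1 push(43)): stack <40,43>
after step 3 (op3 push(48)): stack <40,43,48>
after step 4 (op4 pop() → 48): stack <40,43>
after step 5 (op6 push(7)): stack <40,43,7>
after step 6 (op5 pop() → 7): stack <40,43>
after step 7 (op7 pop() → 43): stack <40>
after step 8 (op8 push(24)): stack <40,24>

linearizable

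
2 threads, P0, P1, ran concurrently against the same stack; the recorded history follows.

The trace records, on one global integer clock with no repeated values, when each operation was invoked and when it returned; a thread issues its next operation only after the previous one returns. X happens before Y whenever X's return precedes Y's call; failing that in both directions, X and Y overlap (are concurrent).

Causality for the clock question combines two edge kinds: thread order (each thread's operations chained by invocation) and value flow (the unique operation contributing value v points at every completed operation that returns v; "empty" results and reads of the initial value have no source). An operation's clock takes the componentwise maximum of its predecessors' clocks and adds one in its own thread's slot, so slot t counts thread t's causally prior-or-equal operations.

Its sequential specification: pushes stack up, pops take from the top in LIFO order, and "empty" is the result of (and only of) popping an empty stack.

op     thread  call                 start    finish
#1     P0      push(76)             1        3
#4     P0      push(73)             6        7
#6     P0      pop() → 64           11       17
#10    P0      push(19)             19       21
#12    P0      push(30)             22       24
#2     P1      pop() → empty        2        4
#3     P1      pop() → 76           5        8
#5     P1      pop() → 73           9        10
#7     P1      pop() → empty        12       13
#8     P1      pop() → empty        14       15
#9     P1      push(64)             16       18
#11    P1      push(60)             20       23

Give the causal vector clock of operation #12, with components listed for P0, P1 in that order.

(5, 6)

#2, invoked 2, has no incoming edges; only P1's bump applies → (0, 1)
#1, invoked 1, has no incoming edges; only P0's bump applies → (1, 0)
#4 (invocation 6): componentwise max over VC(#1)=(1, 0), +1 at P0, giving (2, 0)
#3 (invocation 5): componentwise max over VC(#1)=(1, 0), VC(#2)=(0, 1), +1 at P1, giving (1, 2)
#5 (invocation 9): componentwise max over VC(#3)=(1, 2), VC(#4)=(2, 0), +1 at P1, giving (2, 3)
#7 (invocation 12): componentwise max over VC(#5)=(2, 3), +1 at P1, giving (2, 4)
#8 (invocation 14): componentwise max over VC(#7)=(2, 4), +1 at P1, giving (2, 5)
#9 (invocation 16): componentwise max over VC(#8)=(2, 5), +1 at P1, giving (2, 6)
#11 (invocation 20): componentwise max over VC(#9)=(2, 6), +1 at P1, giving (2, 7)
#6 (invocation 11): componentwise max over VC(#4)=(2, 0), VC(#9)=(2, 6), +1 at P0, giving (3, 6)
#10 (invocation 19): componentwise max over VC(#6)=(3, 6), +1 at P0, giving (4, 6)
#12 (invocation 22): componentwise max over VC(#10)=(4, 6), +1 at P0, giving (5, 6)
target: VC(#12) = (5, 6)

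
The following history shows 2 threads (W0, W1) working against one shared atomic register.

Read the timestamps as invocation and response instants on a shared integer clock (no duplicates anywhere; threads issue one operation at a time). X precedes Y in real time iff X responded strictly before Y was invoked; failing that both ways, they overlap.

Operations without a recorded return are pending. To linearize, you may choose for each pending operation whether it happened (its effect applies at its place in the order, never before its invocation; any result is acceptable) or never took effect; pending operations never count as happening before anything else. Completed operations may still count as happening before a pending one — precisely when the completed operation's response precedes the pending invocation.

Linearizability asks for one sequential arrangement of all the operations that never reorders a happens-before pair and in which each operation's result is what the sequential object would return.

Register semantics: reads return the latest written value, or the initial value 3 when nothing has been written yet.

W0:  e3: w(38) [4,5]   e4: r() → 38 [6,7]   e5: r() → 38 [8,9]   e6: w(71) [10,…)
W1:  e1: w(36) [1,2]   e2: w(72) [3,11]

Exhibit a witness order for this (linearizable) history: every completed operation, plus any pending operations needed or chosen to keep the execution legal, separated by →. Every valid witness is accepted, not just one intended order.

step 1: e1 w(36) — value 36
step 2: e2 w(72) — value 72
step 3: e3 w(38) — value 38
step 4: e4 r() → 38 — value 38
step 5: e5 r() → 38 — value 38

e1 → e2 → e3 → e4 → e5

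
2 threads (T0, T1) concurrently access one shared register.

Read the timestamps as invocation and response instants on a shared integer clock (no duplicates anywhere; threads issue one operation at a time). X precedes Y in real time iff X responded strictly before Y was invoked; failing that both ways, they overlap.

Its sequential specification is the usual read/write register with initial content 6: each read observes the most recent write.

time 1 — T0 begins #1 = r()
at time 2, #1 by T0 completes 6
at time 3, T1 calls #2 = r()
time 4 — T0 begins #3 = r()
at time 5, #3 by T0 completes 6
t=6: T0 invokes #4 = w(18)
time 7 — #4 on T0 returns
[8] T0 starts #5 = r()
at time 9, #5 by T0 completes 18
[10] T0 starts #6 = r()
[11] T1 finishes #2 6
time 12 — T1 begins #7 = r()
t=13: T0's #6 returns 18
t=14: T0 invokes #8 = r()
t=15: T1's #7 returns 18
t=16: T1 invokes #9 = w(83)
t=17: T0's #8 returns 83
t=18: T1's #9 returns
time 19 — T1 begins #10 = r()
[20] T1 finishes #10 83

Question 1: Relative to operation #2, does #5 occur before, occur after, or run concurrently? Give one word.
Answer: concurrent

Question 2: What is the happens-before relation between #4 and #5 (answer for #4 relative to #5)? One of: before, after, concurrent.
Answer: before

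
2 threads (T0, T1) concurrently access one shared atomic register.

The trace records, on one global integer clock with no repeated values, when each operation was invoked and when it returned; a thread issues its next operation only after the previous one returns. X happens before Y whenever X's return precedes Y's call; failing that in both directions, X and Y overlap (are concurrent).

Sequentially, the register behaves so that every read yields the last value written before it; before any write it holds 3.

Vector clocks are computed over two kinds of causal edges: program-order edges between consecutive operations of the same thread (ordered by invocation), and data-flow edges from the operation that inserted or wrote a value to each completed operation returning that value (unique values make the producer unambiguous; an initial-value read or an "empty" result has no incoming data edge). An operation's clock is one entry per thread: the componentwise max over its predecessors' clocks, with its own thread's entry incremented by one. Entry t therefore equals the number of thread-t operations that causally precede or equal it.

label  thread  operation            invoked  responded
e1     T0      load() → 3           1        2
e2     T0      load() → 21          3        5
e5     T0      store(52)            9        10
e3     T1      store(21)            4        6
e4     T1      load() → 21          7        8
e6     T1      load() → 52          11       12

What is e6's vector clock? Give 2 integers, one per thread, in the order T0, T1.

root op e3, invoked 4: fresh clock plus T1's own tick → (0, 1)
root op e1, invoked 1: fresh clock plus T0's own tick → (1, 0)
e4 (invocation 7): componentwise max over VC(e3)=(0, 1), +1 at T1, giving (0, 2)
e2 (invocation 3): componentwise max over VC(e1)=(1, 0), VC(e3)=(0, 1), +1 at T0, giving (2, 1)
e5 (invocation 9): componentwise max over VC(e2)=(2, 1), +1 at T0, giving (3, 1)
e6 (invocation 11): componentwise max over VC(e4)=(0, 2), VC(e5)=(3, 1), +1 at T1, giving (3, 3)
target: VC(e6) = (3, 3)

(3, 3)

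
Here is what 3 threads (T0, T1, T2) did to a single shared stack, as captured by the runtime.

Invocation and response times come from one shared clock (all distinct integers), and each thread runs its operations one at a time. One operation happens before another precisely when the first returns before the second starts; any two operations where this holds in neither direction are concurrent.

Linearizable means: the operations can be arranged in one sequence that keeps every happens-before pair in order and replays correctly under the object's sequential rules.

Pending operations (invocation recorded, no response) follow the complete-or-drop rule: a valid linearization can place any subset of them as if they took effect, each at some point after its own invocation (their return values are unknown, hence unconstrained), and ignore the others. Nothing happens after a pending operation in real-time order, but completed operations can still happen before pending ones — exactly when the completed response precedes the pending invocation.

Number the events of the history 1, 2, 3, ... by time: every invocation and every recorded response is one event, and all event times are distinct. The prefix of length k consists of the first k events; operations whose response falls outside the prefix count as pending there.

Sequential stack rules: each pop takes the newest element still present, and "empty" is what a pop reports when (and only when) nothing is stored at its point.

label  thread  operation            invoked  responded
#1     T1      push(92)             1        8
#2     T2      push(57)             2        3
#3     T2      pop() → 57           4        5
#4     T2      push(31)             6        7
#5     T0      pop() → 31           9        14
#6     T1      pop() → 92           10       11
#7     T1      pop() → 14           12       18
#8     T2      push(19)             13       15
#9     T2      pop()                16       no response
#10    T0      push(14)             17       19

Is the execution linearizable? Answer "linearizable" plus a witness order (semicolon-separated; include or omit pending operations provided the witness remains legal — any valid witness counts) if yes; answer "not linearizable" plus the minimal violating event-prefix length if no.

1. #1 push(92), leaving stack <92>
2. #2 push(57), leaving stack <92,57>
3. #3 pop() → 57, leaving stack <92>
4. #4 push(31), leaving stack <92,31>
5. #5 pop() → 31, leaving stack <92>
6. #6 pop() → 92, leaving stack <>
7. #8 push(19), leaving stack <19>
8. #9 pop() (pending, included), leaving stack <>
9. #10 push(14), leaving stack <14>
10. #7 pop() → 14, leaving stack <>

linearizable — witness: #1; #2; #3; #4; #5; #6; #8; #9; #10; #7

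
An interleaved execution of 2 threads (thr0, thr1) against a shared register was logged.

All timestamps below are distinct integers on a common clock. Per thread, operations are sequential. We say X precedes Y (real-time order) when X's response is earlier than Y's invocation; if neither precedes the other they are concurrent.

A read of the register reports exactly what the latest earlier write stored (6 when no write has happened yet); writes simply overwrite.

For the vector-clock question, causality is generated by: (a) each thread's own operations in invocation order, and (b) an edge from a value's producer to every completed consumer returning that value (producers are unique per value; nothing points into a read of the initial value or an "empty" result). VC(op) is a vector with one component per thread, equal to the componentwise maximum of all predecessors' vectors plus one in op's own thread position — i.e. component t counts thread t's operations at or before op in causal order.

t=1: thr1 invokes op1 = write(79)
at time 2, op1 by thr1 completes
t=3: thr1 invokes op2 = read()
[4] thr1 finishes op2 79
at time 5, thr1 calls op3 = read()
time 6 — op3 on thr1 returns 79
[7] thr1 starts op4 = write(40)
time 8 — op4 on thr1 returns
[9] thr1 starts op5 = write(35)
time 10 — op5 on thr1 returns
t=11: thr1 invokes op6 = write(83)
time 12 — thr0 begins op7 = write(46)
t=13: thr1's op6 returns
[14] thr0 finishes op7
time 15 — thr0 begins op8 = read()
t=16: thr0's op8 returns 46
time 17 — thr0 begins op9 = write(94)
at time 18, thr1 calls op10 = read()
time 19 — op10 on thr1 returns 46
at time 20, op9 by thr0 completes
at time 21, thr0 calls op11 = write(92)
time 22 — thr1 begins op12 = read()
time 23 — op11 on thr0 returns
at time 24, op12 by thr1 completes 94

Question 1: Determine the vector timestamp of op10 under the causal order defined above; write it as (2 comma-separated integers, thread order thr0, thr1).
op1, invoked 1, has no incoming edges; only thr1's bump applies → (0, 1)
op7, invoked 12, has no incoming edges; only thr0's bump applies → (1, 0)
op2, invoked 3, takes VC(op1)=(0, 1) under max, adds 1 for thr1 → (0, 2)
op8, invoked 15, takes VC(op7)=(1, 0) under max, adds 1 for thr0 → (2, 0)
op3, invoked 5, takes VC(op1)=(0, 1), VC(op2)=(0, 2) under max, adds 1 for thr1 → (0, 3)
op9, invoked 17, takes VC(op8)=(2, 0) under max, adds 1 for thr0 → (3, 0)
op4, invoked 7, takes VC(op3)=(0, 3) under max, adds 1 for thr1 → (0, 4)
op11, invoked 21, takes VC(op9)=(3, 0) under max, adds 1 for thr0 → (4, 0)
op5, invoked 9, takes VC(op4)=(0, 4) under max, adds 1 for thr1 → (0, 5)
op6, invoked 11, takes VC(op5)=(0, 5) under max, adds 1 for thr1 → (0, 6)
op10, invoked 18, takes VC(op6)=(0, 6), VC(op7)=(1, 0) under max, adds 1 for thr1 → (1, 7)
op12, invoked 22, takes VC(op9)=(3, 0), VC(op10)=(1, 7) under max, adds 1 for thr1 → (3, 8)
target: VC(op10) = (1, 7)

(1, 7)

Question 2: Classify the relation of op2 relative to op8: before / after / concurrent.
op2 spans [3,4], op8 spans [15,16]
resp(op2)=4 < inv(op8)=15

before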